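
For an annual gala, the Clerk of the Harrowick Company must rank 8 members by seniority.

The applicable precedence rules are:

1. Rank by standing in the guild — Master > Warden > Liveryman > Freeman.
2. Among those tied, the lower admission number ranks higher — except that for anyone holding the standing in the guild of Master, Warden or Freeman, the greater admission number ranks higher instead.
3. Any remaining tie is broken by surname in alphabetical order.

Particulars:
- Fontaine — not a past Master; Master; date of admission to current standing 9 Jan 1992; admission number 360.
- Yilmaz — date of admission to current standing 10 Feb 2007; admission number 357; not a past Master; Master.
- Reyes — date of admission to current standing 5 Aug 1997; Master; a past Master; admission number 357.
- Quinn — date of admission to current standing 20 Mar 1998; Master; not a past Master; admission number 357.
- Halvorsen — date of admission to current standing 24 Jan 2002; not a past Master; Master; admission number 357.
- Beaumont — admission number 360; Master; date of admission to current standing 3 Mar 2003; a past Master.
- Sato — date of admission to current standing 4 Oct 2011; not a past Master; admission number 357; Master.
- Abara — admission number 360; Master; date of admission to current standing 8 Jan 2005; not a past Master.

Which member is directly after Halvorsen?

Quinn

By standing in the guild: Abara, Beaumont, Fontaine, Halvorsen, Quinn, Reyes, Sato and Yilmaz (Master).
Among Abara, Beaumont, Fontaine, Halvorsen, Quinn, Reyes, Sato and Yilmaz, by admission number (higher first) (reversed rule for this group): Abara, Beaumont and Fontaine (360) before Halvorsen, Quinn, Reyes, Sato and Yilmaz (357).
Among Abara, Beaumont and Fontaine, alphabetically by surname: Abara before Beaumont before Fontaine.
Among Halvorsen, Quinn, Reyes, Sato and Yilmaz, alphabetically by surname: Halvorsen before Quinn before Reyes before Sato before Yilmaz.
Order: Abara, Beaumont, Fontaine, Halvorsen, Quinn, Reyes, Sato, Yilmaz.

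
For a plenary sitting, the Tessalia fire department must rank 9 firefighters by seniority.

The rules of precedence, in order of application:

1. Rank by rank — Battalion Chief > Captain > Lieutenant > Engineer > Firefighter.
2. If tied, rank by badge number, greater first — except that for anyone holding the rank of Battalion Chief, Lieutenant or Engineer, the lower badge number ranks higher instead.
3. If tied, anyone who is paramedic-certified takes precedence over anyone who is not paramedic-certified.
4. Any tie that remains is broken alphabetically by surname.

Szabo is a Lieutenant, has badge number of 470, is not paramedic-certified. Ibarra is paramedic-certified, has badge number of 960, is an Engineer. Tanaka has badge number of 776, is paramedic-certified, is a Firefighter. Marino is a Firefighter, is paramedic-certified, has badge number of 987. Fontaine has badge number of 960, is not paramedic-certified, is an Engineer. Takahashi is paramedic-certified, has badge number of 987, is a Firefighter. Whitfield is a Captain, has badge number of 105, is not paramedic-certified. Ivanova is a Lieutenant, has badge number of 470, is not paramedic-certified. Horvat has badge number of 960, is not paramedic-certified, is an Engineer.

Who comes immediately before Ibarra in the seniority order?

By rank: Whitfield (Captain); then Ivanova and Szabo (Lieutenant); then Ibarra, Fontaine and Horvat (Engineer); then Marino, Takahashi and Tanaka (Firefighter).
Ivanova and Szabo both have badge number 470, so the next rule applies.
Ivanova and Szabo are each not paramedic-certified, so the next rule applies.
Among Ivanova and Szabo, alphabetically by surname: Ivanova before Szabo.
Ibarra, Fontaine and Horvat all have badge number 960, so the next rule applies.
Among Ibarra, Fontaine and Horvat, paramedic-certified before not paramedic-certified: Ibarra (paramedic-certified) before Fontaine and Horvat (not paramedic-certified).
Among Fontaine and Horvat, alphabetically by surname: Fontaine before Horvat.
Among Marino, Takahashi and Tanaka, by badge number (higher first): Marino and Takahashi (987) before Tanaka (776).
Marino and Takahashi are each paramedic-certified, so the next rule applies.
Among Marino and Takahashi, alphabetically by surname: Marino before Takahashi.
Order: Whitfield, Ivanova, Szabo, Ibarra, Fontaine, Horvat, Marino, Takahashi, Tanaka.

Szabo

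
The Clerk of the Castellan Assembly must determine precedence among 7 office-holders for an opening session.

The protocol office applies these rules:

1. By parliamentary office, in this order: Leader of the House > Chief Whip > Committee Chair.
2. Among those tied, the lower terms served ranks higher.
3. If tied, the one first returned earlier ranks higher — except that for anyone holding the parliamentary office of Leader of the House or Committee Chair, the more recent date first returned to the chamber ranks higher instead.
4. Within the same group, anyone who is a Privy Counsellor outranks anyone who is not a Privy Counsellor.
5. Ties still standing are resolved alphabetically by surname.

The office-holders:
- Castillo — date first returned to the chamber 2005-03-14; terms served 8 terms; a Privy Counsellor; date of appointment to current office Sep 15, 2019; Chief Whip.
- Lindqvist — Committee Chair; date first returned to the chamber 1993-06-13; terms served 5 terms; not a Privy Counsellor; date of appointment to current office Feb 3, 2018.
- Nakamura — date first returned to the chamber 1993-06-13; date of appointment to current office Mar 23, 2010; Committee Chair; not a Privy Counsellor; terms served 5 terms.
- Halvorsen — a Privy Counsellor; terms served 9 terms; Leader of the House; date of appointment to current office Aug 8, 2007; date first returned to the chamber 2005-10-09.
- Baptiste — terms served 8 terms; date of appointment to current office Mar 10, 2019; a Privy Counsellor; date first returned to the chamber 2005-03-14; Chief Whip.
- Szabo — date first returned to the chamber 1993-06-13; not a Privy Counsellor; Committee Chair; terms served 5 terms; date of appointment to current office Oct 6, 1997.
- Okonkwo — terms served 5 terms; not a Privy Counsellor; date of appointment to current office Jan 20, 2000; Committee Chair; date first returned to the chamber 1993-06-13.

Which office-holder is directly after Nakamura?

Okonkwo

By parliamentary office: Halvorsen (Leader of the House); then Baptiste and Castillo (Chief Whip); then Lindqvist, Nakamura, Okonkwo and Szabo (Committee Chair).
Baptiste and Castillo both have terms served 8 terms, so the next rule applies.
Baptiste and Castillo both have date first returned to the chamber 2005-03-14, so the next rule applies.
Baptiste and Castillo are each a Privy Counsellor, so the next rule applies.
Among Baptiste and Castillo, alphabetically by surname: Baptiste before Castillo.
Lindqvist, Nakamura, Okonkwo and Szabo all have terms served 5 terms, so the next rule applies.
Lindqvist, Nakamura, Okonkwo and Szabo all have date first returned to the chamber 1993-06-13, so the next rule applies.
Lindqvist, Nakamura, Okonkwo and Szabo are each not a Privy Counsellor, so the next rule applies.
Among Lindqvist, Nakamura, Okonkwo and Szabo, alphabetically by surname: Lindqvist before Nakamura before Okonkwo before Szabo.
Order: Halvorsen, Baptiste, Castillo, Lindqvist, Nakamura, Okonkwo, Szabo.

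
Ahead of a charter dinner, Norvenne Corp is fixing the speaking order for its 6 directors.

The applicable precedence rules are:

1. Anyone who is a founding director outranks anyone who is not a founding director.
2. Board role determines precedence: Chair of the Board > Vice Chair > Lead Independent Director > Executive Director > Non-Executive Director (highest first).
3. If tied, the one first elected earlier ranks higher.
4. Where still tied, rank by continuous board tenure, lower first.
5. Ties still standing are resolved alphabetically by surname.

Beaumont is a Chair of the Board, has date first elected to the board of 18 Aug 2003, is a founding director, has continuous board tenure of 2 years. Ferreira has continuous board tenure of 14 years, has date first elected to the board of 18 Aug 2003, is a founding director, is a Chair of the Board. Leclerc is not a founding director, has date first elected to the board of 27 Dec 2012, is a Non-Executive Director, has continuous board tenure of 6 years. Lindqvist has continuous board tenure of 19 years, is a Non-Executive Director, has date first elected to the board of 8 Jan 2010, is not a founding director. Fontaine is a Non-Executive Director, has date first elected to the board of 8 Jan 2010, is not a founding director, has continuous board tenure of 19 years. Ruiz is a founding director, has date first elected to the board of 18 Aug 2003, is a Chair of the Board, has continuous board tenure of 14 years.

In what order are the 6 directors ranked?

By the first rule: Beaumont, Ferreira and Ruiz (each a founding director); then Fontaine, Lindqvist and Leclerc (each not a founding director).
Beaumont, Ferreira and Ruiz are each Chair of the Board, so the next rule applies.
Beaumont, Ferreira and Ruiz all have date first elected to the board 18 Aug 2003, so the next rule applies.
Among Beaumont, Ferreira and Ruiz, by continuous board tenure (lower first): Beaumont (2 years) before Ferreira and Ruiz (14 years).
Among Ferreira and Ruiz, alphabetically by surname: Ferreira before Ruiz.
Fontaine, Lindqvist and Leclerc are each Non-Executive Director, so the next rule applies.
Among Fontaine, Lindqvist and Leclerc, by date first elected to the board (earlier first): Fontaine and Lindqvist (8 Jan 2010) before Leclerc (27 Dec 2012).
Fontaine and Lindqvist both have continuous board tenure 19 years, so the next rule applies.
Among Fontaine and Lindqvist, alphabetically by surname: Fontaine before Lindqvist.
Full order: Beaumont, Ferreira, Ruiz, Fontaine, Lindqvist, Leclerc.

Beaumont, Ferreira, Ruiz, Fontaine, Lindqvist, Leclerc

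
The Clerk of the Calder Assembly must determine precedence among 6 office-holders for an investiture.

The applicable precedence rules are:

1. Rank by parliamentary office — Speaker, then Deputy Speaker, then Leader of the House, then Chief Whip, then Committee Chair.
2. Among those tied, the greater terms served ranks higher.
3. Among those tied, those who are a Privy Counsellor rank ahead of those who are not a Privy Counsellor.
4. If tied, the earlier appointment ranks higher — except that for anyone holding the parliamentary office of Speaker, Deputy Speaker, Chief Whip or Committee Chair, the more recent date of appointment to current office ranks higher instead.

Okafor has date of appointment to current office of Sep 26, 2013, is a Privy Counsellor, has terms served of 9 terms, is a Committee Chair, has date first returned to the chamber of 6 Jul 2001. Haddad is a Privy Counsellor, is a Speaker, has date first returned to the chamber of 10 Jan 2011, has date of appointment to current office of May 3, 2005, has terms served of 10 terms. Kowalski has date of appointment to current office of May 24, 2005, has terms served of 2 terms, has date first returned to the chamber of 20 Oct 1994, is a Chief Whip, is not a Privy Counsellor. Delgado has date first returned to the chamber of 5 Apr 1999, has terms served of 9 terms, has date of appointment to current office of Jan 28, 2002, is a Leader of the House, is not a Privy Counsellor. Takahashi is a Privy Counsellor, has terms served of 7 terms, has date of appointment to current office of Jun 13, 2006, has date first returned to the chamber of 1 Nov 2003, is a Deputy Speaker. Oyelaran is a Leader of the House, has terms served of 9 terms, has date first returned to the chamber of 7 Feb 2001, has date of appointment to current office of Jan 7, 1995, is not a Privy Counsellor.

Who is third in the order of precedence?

By parliamentary office: Haddad (Speaker); then Takahashi (Deputy Speaker); then Oyelaran and Delgado (Leader of the House); then Kowalski (Chief Whip); then Okafor (Committee Chair).
Oyelaran and Delgado both have terms served 9 terms, so the next rule applies.
Oyelaran and Delgado are each not a Privy Counsellor, so the next rule applies.
Among Oyelaran and Delgado, by date of appointment to current office (earlier first): Oyelaran (Jan 7, 1995) before Delgado (Jan 28, 2002).
Order: Haddad, Takahashi, Oyelaran, Delgado, Kowalski, Okafor.

Oyelaran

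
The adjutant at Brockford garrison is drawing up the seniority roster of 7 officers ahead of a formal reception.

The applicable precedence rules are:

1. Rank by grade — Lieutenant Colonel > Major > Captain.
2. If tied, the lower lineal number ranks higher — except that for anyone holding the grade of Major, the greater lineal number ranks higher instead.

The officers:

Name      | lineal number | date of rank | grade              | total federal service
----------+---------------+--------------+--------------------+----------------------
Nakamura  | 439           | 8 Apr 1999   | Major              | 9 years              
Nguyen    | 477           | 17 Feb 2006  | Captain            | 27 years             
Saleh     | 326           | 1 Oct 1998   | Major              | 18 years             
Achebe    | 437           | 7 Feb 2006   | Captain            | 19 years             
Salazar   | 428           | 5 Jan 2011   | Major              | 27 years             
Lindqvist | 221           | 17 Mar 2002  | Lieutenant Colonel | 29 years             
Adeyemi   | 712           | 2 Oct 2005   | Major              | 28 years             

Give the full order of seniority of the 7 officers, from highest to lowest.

By grade: Lindqvist (Lieutenant Colonel); then Adeyemi, Nakamura, Salazar and Saleh (Major); then Achebe and Nguyen (Captain).
Among Adeyemi, Nakamura, Salazar and Saleh, by lineal number (higher first) (reversed rule for this group): Adeyemi (712) before Nakamura (439) before Salazar (428) before Saleh (326).
Among Achebe and Nguyen, by lineal number (lower first): Achebe (437) before Nguyen (477).
Full order: Lindqvist, Adeyemi, Nakamura, Salazar, Saleh, Achebe, Nguyen.

Lindqvist, Adeyemi, Nakamura, Salazar, Saleh, Achebe, Nguyen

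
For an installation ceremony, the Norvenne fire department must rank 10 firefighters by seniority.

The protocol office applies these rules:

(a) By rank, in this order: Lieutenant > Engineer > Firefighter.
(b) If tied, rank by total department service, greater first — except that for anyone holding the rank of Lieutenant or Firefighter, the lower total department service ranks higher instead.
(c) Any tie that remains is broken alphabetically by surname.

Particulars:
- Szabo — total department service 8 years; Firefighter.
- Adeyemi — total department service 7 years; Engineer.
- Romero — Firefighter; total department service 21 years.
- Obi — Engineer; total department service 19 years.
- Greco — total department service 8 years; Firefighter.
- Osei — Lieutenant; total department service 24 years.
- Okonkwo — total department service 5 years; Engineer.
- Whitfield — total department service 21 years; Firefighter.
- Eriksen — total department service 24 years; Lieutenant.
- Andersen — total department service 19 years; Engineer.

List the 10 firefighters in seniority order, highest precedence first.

By rank: Eriksen and Osei (Lieutenant); then Andersen, Obi, Adeyemi and Okonkwo (Engineer); then Greco, Szabo, Romero and Whitfield (Firefighter).
Eriksen and Osei both have total department service 24 years, so the next rule applies.
Among Eriksen and Osei, alphabetically by surname: Eriksen before Osei.
Among Andersen, Obi, Adeyemi and Okonkwo, by total department service (higher first): Andersen and Obi (19 years) before Adeyemi (7 years) before Okonkwo (5 years).
Among Andersen and Obi, alphabetically by surname: Andersen before Obi.
Among Greco, Szabo, Romero and Whitfield, by total department service (lower first) (reversed rule for this group): Greco and Szabo (8 years) before Romero and Whitfield (21 years).
Among Greco and Szabo, alphabetically by surname: Greco before Szabo.
Among Romero and Whitfield, alphabetically by surname: Romero before Whitfield.
Full order: Eriksen, Osei, Andersen, Obi, Adeyemi, Okonkwo, Greco, Szabo, Romero, Whitfield.

Eriksen, Osei, Andersen, Obi, Adeyemi, Okonkwo, Greco, Szabo, Romero, Whitfield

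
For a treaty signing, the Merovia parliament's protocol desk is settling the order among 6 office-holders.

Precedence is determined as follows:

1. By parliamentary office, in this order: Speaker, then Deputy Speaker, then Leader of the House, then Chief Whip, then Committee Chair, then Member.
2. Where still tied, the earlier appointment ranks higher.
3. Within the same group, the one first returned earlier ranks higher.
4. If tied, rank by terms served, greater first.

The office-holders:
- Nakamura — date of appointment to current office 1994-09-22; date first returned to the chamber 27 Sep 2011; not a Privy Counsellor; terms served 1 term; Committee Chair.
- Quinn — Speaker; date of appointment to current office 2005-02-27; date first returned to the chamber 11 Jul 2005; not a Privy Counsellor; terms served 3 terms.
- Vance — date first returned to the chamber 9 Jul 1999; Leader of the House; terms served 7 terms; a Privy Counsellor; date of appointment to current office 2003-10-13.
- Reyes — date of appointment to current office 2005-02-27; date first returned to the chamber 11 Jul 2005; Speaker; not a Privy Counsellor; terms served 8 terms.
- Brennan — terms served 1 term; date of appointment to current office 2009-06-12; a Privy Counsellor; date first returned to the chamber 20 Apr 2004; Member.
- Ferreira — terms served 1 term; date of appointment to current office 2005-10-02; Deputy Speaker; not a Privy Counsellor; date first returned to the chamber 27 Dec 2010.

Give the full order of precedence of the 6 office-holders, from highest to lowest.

Reyes, Quinn, Ferreira, Vance, Nakamura, Brennan

By parliamentary office: Reyes and Quinn (Speaker); then Ferreira (Deputy Speaker); then Vance (Leader of the House); then Nakamura (Committee Chair); then Brennan (Member).
Reyes and Quinn both have date of appointment to current office 2005-02-27, so the next rule applies.
Reyes and Quinn both have date first returned to the chamber 11 Jul 2005, so the next rule applies.
Among Reyes and Quinn, by terms served (higher first): Reyes (8 terms) before Quinn (3 terms).
Full order: Reyes, Quinn, Ferreira, Vance, Nakamura, Brennan.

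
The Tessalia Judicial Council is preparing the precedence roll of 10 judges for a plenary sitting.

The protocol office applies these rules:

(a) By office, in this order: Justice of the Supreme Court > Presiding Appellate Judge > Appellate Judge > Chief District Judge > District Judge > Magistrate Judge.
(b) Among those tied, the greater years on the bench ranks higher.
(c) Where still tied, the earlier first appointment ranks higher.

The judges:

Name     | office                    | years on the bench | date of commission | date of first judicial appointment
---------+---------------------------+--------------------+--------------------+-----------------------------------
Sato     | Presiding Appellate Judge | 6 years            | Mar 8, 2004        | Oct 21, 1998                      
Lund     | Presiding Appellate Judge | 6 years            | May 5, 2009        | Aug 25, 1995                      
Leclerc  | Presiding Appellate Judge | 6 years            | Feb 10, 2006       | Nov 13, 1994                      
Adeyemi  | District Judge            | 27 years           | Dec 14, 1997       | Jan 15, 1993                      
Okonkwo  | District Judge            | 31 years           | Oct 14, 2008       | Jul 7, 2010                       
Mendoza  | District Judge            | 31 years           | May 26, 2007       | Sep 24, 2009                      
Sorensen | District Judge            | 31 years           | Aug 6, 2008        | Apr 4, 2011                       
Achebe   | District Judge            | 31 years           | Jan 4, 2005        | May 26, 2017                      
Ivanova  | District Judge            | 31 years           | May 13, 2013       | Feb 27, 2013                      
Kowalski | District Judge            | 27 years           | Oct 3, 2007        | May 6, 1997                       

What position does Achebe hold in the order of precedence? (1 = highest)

By office: Leclerc, Lund and Sato (Presiding Appellate Judge); then Mendoza, Okonkwo, Sorensen, Ivanova, Achebe, Adeyemi and Kowalski (District Judge).
Leclerc, Lund and Sato all have years on the bench 6 years, so the next rule applies.
Among Leclerc, Lund and Sato, by date of first judicial appointment (earlier first): Leclerc (Nov 13, 1994) before Lund (Aug 25, 1995) before Sato (Oct 21, 1998).
Among Mendoza, Okonkwo, Sorensen, Ivanova, Achebe, Adeyemi and Kowalski, by years on the bench (higher first): Mendoza, Okonkwo, Sorensen, Ivanova and Achebe (31 years) before Adeyemi and Kowalski (27 years).
Among Mendoza, Okonkwo, Sorensen, Ivanova and Achebe, by date of first judicial appointment (earlier first): Mendoza (Sep 24, 2009) before Okonkwo (Jul 7, 2010) before Sorensen (Apr 4, 2011) before Ivanova (Feb 27, 2013) before Achebe (May 26, 2017).
Among Adeyemi and Kowalski, by date of first judicial appointment (earlier first): Adeyemi (Jan 15, 1993) before Kowalski (May 6, 1997).
Order: Leclerc, Lund, Sato, Mendoza, Okonkwo, Sorensen, Ivanova, Achebe, Adeyemi, Kowalski. So position 8.

8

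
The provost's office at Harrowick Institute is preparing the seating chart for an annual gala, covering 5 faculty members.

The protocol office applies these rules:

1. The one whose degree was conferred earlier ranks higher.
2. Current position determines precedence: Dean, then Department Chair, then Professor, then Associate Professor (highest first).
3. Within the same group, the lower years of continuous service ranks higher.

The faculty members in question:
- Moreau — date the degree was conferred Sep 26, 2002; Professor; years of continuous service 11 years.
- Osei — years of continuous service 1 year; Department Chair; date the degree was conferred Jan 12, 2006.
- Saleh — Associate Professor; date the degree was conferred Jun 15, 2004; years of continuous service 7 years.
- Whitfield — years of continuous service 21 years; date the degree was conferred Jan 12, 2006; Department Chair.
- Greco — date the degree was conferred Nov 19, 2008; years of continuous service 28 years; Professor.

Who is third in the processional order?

By date the degree was conferred (earlier first): Moreau (Sep 26, 2002); then Saleh (Jun 15, 2004); then Osei and Whitfield (both Jan 12, 2006); then Greco (Nov 19, 2008).
Osei and Whitfield are each Department Chair, so the next rule applies.
Among Osei and Whitfield, by years of continuous service (lower first): Osei (1 year) before Whitfield (21 years).
Order: Moreau, Saleh, Osei, Whitfield, Greco.

Osei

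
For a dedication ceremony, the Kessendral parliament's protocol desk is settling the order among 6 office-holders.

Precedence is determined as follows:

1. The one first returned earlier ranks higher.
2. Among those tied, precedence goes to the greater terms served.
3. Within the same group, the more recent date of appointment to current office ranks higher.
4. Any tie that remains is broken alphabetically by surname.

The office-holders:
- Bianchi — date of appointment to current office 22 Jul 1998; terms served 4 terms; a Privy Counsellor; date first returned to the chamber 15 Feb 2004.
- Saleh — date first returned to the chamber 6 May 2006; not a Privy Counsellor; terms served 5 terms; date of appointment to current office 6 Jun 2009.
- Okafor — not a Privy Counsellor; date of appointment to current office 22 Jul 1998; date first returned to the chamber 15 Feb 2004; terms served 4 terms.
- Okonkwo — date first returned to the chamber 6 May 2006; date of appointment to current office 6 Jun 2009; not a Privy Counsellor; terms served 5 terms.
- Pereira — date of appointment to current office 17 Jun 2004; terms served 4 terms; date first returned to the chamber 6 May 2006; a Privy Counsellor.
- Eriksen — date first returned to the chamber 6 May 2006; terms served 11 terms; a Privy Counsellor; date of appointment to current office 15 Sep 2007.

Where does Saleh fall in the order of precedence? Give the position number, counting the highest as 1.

5

By date first returned to the chamber (earlier first): Bianchi and Okafor (both 15 Feb 2004); then Eriksen, Okonkwo, Saleh and Pereira (each 6 May 2006).
Bianchi and Okafor both have terms served 4 terms, so the next rule applies.
Bianchi and Okafor both have date of appointment to current office 22 Jul 1998, so the next rule applies.
Among Bianchi and Okafor, alphabetically by surname: Bianchi before Okafor.
Among Eriksen, Okonkwo, Saleh and Pereira, by terms served (higher first): Eriksen (11 terms) before Okonkwo and Saleh (5 terms) before Pereira (4 terms).
Okonkwo and Saleh both have date of appointment to current office 6 Jun 2009, so the next rule applies.
Among Okonkwo and Saleh, alphabetically by surname: Okonkwo before Saleh.
Order: Bianchi, Okafor, Eriksen, Okonkwo, Saleh, Pereira. So position 5.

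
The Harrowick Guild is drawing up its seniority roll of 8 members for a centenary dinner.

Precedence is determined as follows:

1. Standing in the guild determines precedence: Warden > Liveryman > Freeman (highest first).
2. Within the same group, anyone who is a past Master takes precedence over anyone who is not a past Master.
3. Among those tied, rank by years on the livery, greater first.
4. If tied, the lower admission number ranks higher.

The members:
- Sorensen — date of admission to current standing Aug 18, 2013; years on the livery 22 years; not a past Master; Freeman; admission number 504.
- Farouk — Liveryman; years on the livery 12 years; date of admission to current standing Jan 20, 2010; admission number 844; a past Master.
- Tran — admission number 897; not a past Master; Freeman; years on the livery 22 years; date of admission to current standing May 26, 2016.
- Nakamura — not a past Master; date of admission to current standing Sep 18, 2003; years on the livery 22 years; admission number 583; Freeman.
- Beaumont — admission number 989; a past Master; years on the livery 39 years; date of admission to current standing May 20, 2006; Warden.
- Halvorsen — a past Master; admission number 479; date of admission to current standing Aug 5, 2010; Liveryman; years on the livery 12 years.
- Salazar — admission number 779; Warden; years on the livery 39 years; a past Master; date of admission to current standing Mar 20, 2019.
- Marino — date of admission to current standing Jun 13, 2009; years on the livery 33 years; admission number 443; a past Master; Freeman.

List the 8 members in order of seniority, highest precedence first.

Salazar, Beaumont, Halvorsen, Farouk, Marino, Sorensen, Nakamura, Tran

By standing in the guild: Salazar and Beaumont (Warden); then Halvorsen and Farouk (Liveryman); then Marino, Sorensen, Nakamura and Tran (Freeman).
Salazar and Beaumont are each a past Master, so the next rule applies.
Salazar and Beaumont both have years on the livery 39 years, so the next rule applies.
Among Salazar and Beaumont, by admission number (lower first): Salazar (779) before Beaumont (989).
Halvorsen and Farouk are each a past Master, so the next rule applies.
Halvorsen and Farouk both have years on the livery 12 years, so the next rule applies.
Among Halvorsen and Farouk, by admission number (lower first): Halvorsen (479) before Farouk (844).
Among Marino, Sorensen, Nakamura and Tran, a past Master before not a past Master: Marino (a past Master) before Sorensen, Nakamura and Tran (not a past Master).
Sorensen, Nakamura and Tran all have years on the livery 22 years, so the next rule applies.
Among Sorensen, Nakamura and Tran, by admission number (lower first): Sorensen (504) before Nakamura (583) before Tran (897).
Full order: Salazar, Beaumont, Halvorsen, Farouk, Marino, Sorensen, Nakamura, Tran.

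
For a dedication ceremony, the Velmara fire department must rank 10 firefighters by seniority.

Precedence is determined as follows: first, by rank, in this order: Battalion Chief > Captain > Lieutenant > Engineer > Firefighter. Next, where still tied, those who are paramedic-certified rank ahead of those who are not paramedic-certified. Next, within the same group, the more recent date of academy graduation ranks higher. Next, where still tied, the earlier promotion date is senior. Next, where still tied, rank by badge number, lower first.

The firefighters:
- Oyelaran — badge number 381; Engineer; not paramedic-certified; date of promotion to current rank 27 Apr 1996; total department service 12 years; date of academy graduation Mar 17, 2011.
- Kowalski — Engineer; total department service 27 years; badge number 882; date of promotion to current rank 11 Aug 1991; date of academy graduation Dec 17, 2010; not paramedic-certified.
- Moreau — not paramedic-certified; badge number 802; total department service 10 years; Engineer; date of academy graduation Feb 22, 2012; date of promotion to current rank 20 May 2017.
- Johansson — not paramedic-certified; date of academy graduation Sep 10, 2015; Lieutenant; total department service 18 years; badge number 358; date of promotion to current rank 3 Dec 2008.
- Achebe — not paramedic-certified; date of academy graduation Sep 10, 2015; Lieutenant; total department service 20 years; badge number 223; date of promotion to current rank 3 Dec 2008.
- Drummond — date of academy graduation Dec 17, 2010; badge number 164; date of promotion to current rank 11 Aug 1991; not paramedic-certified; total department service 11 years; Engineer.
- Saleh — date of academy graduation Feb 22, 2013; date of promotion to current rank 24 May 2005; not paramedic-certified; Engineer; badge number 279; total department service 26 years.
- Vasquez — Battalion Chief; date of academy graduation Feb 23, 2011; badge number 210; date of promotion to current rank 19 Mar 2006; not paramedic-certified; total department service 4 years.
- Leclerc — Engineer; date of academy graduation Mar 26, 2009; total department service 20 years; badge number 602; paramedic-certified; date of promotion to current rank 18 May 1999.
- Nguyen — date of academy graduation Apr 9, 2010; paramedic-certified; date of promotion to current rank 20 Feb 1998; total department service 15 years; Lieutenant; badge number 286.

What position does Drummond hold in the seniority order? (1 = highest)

By rank: Vasquez (Battalion Chief); then Nguyen, Achebe and Johansson (Lieutenant); then Leclerc, Saleh, Moreau, Oyelaran, Drummond and Kowalski (Engineer).
Among Nguyen, Achebe and Johansson, paramedic-certified before not paramedic-certified: Nguyen (paramedic-certified) before Achebe and Johansson (not paramedic-certified).
Achebe and Johansson both have date of academy graduation Sep 10, 2015, so the next rule applies.
Achebe and Johansson both have date of promotion to current rank 3 Dec 2008, so the next rule applies.
Among Achebe and Johansson, by badge number (lower first): Achebe (223) before Johansson (358).
Among Leclerc, Saleh, Moreau, Oyelaran, Drummond and Kowalski, paramedic-certified before not paramedic-certified: Leclerc (paramedic-certified) before Saleh, Moreau, Oyelaran, Drummond and Kowalski (not paramedic-certified).
Among Saleh, Moreau, Oyelaran, Drummond and Kowalski, by date of academy graduation (later first): Saleh (Feb 22, 2013) before Moreau (Feb 22, 2012) before Oyelaran (Mar 17, 2011) before Drummond and Kowalski (Dec 17, 2010).
Drummond and Kowalski both have date of promotion to current rank 11 Aug 1991, so the next rule applies.
Among Drummond and Kowalski, by badge number (lower first): Drummond (164) before Kowalski (882).
Order: Vasquez, Nguyen, Achebe, Johansson, Leclerc, Saleh, Moreau, Oyelaran, Drummond, Kowalski. So position 9.

9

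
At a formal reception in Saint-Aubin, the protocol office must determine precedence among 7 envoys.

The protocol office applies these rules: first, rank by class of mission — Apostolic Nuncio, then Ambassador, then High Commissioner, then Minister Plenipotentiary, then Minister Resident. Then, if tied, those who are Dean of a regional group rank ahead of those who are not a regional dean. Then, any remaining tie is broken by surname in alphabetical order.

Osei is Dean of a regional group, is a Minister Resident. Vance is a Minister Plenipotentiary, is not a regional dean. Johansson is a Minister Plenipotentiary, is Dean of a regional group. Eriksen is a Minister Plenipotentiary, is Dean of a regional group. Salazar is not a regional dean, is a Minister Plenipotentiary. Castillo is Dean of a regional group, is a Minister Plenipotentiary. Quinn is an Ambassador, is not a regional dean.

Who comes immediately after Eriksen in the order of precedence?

By class of mission: Quinn (Ambassador); then Castillo, Eriksen, Johansson, Salazar and Vance (Minister Plenipotentiary); then Osei (Minister Resident).
Among Castillo, Eriksen, Johansson, Salazar and Vance, Dean of a regional group before not a regional dean: Castillo, Eriksen and Johansson (Dean of a regional group) before Salazar and Vance (not a regional dean).
Among Castillo, Eriksen and Johansson, alphabetically by surname: Castillo before Eriksen before Johansson.
Among Salazar and Vance, alphabetically by surname: Salazar before Vance.
Order: Quinn, Castillo, Eriksen, Johansson, Salazar, Vance, Osei.

Johansson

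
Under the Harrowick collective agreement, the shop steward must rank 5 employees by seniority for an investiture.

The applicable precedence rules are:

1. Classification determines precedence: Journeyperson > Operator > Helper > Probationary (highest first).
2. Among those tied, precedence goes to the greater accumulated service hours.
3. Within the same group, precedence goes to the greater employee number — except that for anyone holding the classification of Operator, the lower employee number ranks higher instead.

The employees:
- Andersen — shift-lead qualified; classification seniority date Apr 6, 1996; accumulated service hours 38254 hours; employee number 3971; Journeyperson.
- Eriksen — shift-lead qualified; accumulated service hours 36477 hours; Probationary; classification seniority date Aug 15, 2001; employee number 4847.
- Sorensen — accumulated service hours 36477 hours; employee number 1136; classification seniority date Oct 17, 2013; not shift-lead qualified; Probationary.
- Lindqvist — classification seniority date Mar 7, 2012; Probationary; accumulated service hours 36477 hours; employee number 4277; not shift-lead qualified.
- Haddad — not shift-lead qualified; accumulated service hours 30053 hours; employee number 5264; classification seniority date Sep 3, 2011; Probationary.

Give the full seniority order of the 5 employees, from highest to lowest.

By classification: Andersen (Journeyperson); then Eriksen, Lindqvist, Sorensen and Haddad (Probationary).
Among Eriksen, Lindqvist, Sorensen and Haddad, by accumulated service hours (higher first): Eriksen, Lindqvist and Sorensen (36477 hours) before Haddad (30053 hours).
Among Eriksen, Lindqvist and Sorensen, by employee number (higher first): Eriksen (4847) before Lindqvist (4277) before Sorensen (1136).
Full order: Andersen, Eriksen, Lindqvist, Sorensen, Haddad.

Andersen, Eriksen, Lindqvist, Sorensen, Haddad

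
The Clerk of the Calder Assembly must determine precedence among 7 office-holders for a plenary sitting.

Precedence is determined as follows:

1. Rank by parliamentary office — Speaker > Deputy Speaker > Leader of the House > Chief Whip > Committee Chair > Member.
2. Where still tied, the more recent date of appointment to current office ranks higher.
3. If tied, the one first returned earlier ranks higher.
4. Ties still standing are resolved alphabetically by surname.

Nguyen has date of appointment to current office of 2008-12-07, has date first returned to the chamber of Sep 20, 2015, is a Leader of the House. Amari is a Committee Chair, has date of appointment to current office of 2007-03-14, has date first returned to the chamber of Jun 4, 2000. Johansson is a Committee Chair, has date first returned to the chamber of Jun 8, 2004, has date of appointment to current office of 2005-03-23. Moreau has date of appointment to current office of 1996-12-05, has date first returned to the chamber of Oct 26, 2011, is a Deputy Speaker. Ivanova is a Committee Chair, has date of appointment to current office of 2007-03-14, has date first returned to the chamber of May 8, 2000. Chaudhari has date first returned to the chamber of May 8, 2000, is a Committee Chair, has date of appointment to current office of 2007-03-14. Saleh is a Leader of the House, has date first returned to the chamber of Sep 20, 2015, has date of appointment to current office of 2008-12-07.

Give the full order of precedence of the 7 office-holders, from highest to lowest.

Moreau, Nguyen, Saleh, Chaudhari, Ivanova, Amari, Johansson

By parliamentary office: Moreau (Deputy Speaker); then Nguyen and Saleh (Leader of the House); then Chaudhari, Ivanova, Amari and Johansson (Committee Chair).
Nguyen and Saleh both have date of appointment to current office 2008-12-07, so the next rule applies.
Nguyen and Saleh both have date first returned to the chamber Sep 20, 2015, so the next rule applies.
Among Nguyen and Saleh, alphabetically by surname: Nguyen before Saleh.
Among Chaudhari, Ivanova, Amari and Johansson, by date of appointment to current office (later first): Chaudhari, Ivanova and Amari (2007-03-14) before Johansson (2005-03-23).
Among Chaudhari, Ivanova and Amari, by date first returned to the chamber (earlier first): Chaudhari and Ivanova (May 8, 2000) before Amari (Jun 4, 2000).
Among Chaudhari and Ivanova, alphabetically by surname: Chaudhari before Ivanova.
Full order: Moreau, Nguyen, Saleh, Chaudhari, Ivanova, Amari, Johansson.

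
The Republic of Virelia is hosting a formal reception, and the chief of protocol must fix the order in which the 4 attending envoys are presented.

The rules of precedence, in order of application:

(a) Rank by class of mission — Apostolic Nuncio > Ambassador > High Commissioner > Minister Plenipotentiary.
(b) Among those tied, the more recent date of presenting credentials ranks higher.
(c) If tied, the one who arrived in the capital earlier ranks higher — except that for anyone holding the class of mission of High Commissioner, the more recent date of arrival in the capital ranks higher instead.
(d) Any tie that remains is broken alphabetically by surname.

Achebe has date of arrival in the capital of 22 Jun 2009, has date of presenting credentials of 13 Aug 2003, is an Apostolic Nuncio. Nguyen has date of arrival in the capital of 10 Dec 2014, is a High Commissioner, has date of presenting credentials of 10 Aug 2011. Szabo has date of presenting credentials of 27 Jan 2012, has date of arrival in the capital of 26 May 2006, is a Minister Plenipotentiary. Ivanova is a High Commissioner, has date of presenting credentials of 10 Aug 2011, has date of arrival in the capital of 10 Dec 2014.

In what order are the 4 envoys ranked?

By class of mission: Achebe (Apostolic Nuncio); then Ivanova and Nguyen (High Commissioner); then Szabo (Minister Plenipotentiary).
Ivanova and Nguyen both have date of presenting credentials 10 Aug 2011, so the next rule applies.
Ivanova and Nguyen both have date of arrival in the capital 10 Dec 2014, so the next rule applies.
Among Ivanova and Nguyen, alphabetically by surname: Ivanova before Nguyen.
Full order: Achebe, Ivanova, Nguyen, Szabo.

Achebe, Ivanova, Nguyen, Szabo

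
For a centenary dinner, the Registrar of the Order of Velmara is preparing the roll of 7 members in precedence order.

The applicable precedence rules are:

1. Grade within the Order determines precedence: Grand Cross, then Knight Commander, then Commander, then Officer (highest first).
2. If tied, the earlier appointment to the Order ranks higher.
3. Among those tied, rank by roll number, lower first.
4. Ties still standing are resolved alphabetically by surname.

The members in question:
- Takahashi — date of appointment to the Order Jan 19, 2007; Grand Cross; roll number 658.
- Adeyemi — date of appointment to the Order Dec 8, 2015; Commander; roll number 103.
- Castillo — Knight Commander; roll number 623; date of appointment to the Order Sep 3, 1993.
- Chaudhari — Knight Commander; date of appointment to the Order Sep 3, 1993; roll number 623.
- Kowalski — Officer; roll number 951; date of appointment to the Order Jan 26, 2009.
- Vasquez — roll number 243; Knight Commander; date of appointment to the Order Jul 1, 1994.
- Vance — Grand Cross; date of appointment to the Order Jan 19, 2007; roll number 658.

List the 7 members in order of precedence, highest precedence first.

By grade within the Order: Takahashi and Vance (Grand Cross); then Castillo, Chaudhari and Vasquez (Knight Commander); then Adeyemi (Commander); then Kowalski (Officer).
Takahashi and Vance both have date of appointment to the Order Jan 19, 2007, so the next rule applies.
Takahashi and Vance both have roll number 658, so the next rule applies.
Among Takahashi and Vance, alphabetically by surname: Takahashi before Vance.
Among Castillo, Chaudhari and Vasquez, by date of appointment to the Order (earlier first): Castillo and Chaudhari (Sep 3, 1993) before Vasquez (Jul 1, 1994).
Castillo and Chaudhari both have roll number 623, so the next rule applies.
Among Castillo and Chaudhari, alphabetically by surname: Castillo before Chaudhari.
Full order: Takahashi, Vance, Castillo, Chaudhari, Vasquez, Adeyemi, Kowalski.

Takahashi, Vance, Castillo, Chaudhari, Vasquez, Adeyemi, Kowalski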